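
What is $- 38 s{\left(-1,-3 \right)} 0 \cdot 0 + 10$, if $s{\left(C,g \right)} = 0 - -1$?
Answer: $10$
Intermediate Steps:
$s{\left(C,g \right)} = 1$ ($s{\left(C,g \right)} = 0 + 1 = 1$)
$- 38 s{\left(-1,-3 \right)} 0 \cdot 0 + 10 = - 38 \cdot 1 \cdot 0 \cdot 0 + 10 = - 38 \cdot 1 \cdot 0 + 10 = \left(-38\right) 0 + 10 = 0 + 10 = 10$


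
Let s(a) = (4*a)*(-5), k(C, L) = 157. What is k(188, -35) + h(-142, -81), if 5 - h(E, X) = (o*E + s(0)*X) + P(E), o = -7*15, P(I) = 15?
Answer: -14763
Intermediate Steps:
o = -105
s(a) = -20*a
h(E, X) = -10 + 105*E (h(E, X) = 5 - ((-105*E + (-20*0)*X) + 15) = 5 - ((-105*E + 0*X) + 15) = 5 - ((-105*E + 0) + 15) = 5 - (-105*E + 15) = 5 - (15 - 105*E) = 5 + (-15 + 105*E) = -10 + 105*E)
k(188, -35) + h(-142, -81) = 157 + (-10 + 105*(-142)) = 157 + (-10 - 14910) = 157 - 14920 = -14763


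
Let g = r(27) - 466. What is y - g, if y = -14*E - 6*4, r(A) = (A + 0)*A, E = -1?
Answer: -273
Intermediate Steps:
r(A) = A² (r(A) = A*A = A²)
g = 263 (g = 27² - 466 = 729 - 466 = 263)
y = -10 (y = -14*(-1) - 6*4 = 14 - 24 = -10)
y - g = -10 - 1*263 = -10 - 263 = -273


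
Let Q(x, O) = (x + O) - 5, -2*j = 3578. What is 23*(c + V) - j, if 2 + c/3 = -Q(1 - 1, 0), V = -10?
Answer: 1766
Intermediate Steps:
j = -1789 (j = -½*3578 = -1789)
Q(x, O) = -5 + O + x (Q(x, O) = (O + x) - 5 = -5 + O + x)
c = 9 (c = -6 + 3*(-(-5 + 0 + (1 - 1))) = -6 + 3*(-(-5 + 0 + 0)) = -6 + 3*(-1*(-5)) = -6 + 3*5 = -6 + 15 = 9)
23*(c + V) - j = 23*(9 - 10) - 1*(-1789) = 23*(-1) + 1789 = -23 + 1789 = 1766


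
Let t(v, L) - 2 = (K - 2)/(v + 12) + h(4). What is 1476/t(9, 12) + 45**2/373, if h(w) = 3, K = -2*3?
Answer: 11757933/36181 ≈ 324.98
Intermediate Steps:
K = -6
t(v, L) = 5 - 8/(12 + v) (t(v, L) = 2 + ((-6 - 2)/(v + 12) + 3) = 2 + (-8/(12 + v) + 3) = 2 + (3 - 8/(12 + v)) = 5 - 8/(12 + v))
1476/t(9, 12) + 45**2/373 = 1476/(((52 + 5*9)/(12 + 9))) + 45**2/373 = 1476/(((52 + 45)/21)) + 2025*(1/373) = 1476/(((1/21)*97)) + 2025/373 = 1476/(97/21) + 2025/373 = 1476*(21/97) + 2025/373 = 30996/97 + 2025/373 = 11757933/36181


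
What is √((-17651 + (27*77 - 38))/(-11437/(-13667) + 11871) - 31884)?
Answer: I*√209851919335733666351/81126197 ≈ 178.56*I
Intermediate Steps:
√((-17651 + (27*77 - 38))/(-11437/(-13667) + 11871) - 31884) = √((-17651 + (2079 - 38))/(-11437*(-1/13667) + 11871) - 31884) = √((-17651 + 2041)/(11437/13667 + 11871) - 31884) = √(-15610/162252394/13667 - 31884) = √(-15610*13667/162252394 - 31884) = √(-106670935/81126197 - 31884) = √(-2586734336083/81126197) = I*√209851919335733666351/81126197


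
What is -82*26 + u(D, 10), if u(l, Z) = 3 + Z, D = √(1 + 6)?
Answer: -2119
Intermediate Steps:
D = √7 ≈ 2.6458
-82*26 + u(D, 10) = -82*26 + (3 + 10) = -2132 + 13 = -2119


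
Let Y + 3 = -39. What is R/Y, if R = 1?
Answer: -1/42 ≈ -0.023810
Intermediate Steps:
Y = -42 (Y = -3 - 39 = -42)
R/Y = 1/(-42) = 1*(-1/42) = -1/42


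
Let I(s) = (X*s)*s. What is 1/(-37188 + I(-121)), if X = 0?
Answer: -1/37188 ≈ -2.6890e-5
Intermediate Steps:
I(s) = 0 (I(s) = (0*s)*s = 0*s = 0)
1/(-37188 + I(-121)) = 1/(-37188 + 0) = 1/(-37188) = -1/37188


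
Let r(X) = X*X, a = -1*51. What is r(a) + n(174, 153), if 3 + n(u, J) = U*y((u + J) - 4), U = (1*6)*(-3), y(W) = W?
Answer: -3216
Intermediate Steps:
U = -18 (U = 6*(-3) = -18)
a = -51
n(u, J) = 69 - 18*J - 18*u (n(u, J) = -3 - 18*((u + J) - 4) = -3 - 18*((J + u) - 4) = -3 - 18*(-4 + J + u) = -3 + (72 - 18*J - 18*u) = 69 - 18*J - 18*u)
r(X) = X**2
r(a) + n(174, 153) = (-51)**2 + (69 - 18*153 - 18*174) = 2601 + (69 - 2754 - 3132) = 2601 - 5817 = -3216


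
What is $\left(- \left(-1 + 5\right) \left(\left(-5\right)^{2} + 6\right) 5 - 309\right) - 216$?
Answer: $-1145$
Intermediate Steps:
$\left(- \left(-1 + 5\right) \left(\left(-5\right)^{2} + 6\right) 5 - 309\right) - 216 = \left(- 4 \left(25 + 6\right) 5 - 309\right) - 216 = \left(- 4 \cdot 31 \cdot 5 - 309\right) - 216 = \left(\left(-1\right) 124 \cdot 5 - 309\right) - 216 = \left(\left(-124\right) 5 - 309\right) - 216 = \left(-620 - 309\right) - 216 = -929 - 216 = -1145$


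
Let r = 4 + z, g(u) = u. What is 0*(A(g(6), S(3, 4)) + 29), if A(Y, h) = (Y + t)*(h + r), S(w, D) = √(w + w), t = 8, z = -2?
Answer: 0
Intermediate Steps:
S(w, D) = √2*√w (S(w, D) = √(2*w) = √2*√w)
r = 2 (r = 4 - 2 = 2)
A(Y, h) = (2 + h)*(8 + Y) (A(Y, h) = (Y + 8)*(h + 2) = (8 + Y)*(2 + h) = (2 + h)*(8 + Y))
0*(A(g(6), S(3, 4)) + 29) = 0*((16 + 2*6 + 8*(√2*√3) + 6*(√2*√3)) + 29) = 0*((16 + 12 + 8*√6 + 6*√6) + 29) = 0*((28 + 14*√6) + 29) = 0*(57 + 14*√6) = 0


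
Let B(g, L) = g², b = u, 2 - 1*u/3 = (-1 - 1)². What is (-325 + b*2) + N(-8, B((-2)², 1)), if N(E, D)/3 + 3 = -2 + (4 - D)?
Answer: -388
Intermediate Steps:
u = -6 (u = 6 - 3*(-1 - 1)² = 6 - 3*(-2)² = 6 - 3*4 = 6 - 12 = -6)
b = -6
N(E, D) = -3 - 3*D (N(E, D) = -9 + 3*(-2 + (4 - D)) = -9 + 3*(2 - D) = -9 + (6 - 3*D) = -3 - 3*D)
(-325 + b*2) + N(-8, B((-2)², 1)) = (-325 - 6*2) + (-3 - 3*((-2)²)²) = (-325 - 12) + (-3 - 3*4²) = -337 + (-3 - 3*16) = -337 + (-3 - 48) = -337 - 51 = -388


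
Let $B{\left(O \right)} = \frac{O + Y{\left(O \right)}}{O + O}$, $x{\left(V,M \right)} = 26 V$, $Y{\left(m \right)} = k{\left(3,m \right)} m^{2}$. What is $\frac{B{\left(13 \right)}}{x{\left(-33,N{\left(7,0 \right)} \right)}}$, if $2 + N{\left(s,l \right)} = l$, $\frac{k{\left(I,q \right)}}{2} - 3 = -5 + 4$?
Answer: $- \frac{53}{1716} \approx -0.030886$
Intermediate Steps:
$k{\left(I,q \right)} = 4$ ($k{\left(I,q \right)} = 6 + 2 \left(-5 + 4\right) = 6 + 2 \left(-1\right) = 6 - 2 = 4$)
$Y{\left(m \right)} = 4 m^{2}$
$N{\left(s,l \right)} = -2 + l$
$B{\left(O \right)} = \frac{O + 4 O^{2}}{2 O}$ ($B{\left(O \right)} = \frac{O + 4 O^{2}}{O + O} = \frac{O + 4 O^{2}}{2 O}$)
$\frac{B{\left(13 \right)}}{x{\left(-33,N{\left(7,0 \right)} \right)}} = \frac{\frac{1}{2} + 2 \cdot 13}{26 \left(-33\right)} = \frac{\frac{1}{2} + 26}{-858} = \frac{53}{2} \left(- \frac{1}{858}\right) = - \frac{53}{1716}$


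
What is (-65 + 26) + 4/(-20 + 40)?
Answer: -194/5 ≈ -38.800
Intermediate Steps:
(-65 + 26) + 4/(-20 + 40) = -39 + 4/20 = -39 + (1/20)*4 = -39 + 1/5 = -194/5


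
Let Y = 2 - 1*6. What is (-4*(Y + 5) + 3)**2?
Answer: 1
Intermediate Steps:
Y = -4 (Y = 2 - 6 = -4)
(-4*(Y + 5) + 3)**2 = (-4*(-4 + 5) + 3)**2 = (-4*1 + 3)**2 = (-4 + 3)**2 = (-1)**2 = 1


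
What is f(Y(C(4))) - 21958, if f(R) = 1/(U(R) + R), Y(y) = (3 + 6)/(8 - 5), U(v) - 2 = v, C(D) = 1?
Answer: -175663/8 ≈ -21958.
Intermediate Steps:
U(v) = 2 + v
Y(y) = 3 (Y(y) = 9/3 = 9*(1/3) = 3)
f(R) = 1/(2 + 2*R) (f(R) = 1/((2 + R) + R) = 1/(2 + 2*R))
f(Y(C(4))) - 21958 = 1/(2*(1 + 3)) - 21958 = (1/2)/4 - 21958 = (1/2)*(1/4) - 21958 = 1/8 - 21958 = -175663/8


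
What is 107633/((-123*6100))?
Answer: -107633/750300 ≈ -0.14345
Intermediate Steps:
107633/((-123*6100)) = 107633/(-750300) = 107633*(-1/750300) = -107633/750300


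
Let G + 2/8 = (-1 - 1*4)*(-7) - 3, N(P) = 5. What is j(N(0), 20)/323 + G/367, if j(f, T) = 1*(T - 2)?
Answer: 67445/474164 ≈ 0.14224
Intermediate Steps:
j(f, T) = -2 + T (j(f, T) = 1*(-2 + T) = -2 + T)
G = 127/4 (G = -¼ + ((-1 - 1*4)*(-7) - 3) = -¼ + ((-1 - 4)*(-7) - 3) = -¼ + (-5*(-7) - 3) = -¼ + (35 - 3) = -¼ + 32 = 127/4 ≈ 31.750)
j(N(0), 20)/323 + G/367 = (-2 + 20)/323 + (127/4)/367 = 18*(1/323) + (127/4)*(1/367) = 18/323 + 127/1468 = 67445/474164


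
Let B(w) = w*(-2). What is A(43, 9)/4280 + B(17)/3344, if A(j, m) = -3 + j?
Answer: -147/178904 ≈ -0.00082167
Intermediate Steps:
B(w) = -2*w
A(43, 9)/4280 + B(17)/3344 = (-3 + 43)/4280 - 2*17/3344 = 40*(1/4280) - 34*1/3344 = 1/107 - 17/1672 = -147/178904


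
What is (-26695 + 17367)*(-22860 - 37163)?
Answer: 559894544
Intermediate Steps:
(-26695 + 17367)*(-22860 - 37163) = -9328*(-60023) = 559894544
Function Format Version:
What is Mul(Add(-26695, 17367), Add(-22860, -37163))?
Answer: 559894544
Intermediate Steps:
Mul(Add(-26695, 17367), Add(-22860, -37163)) = Mul(-9328, -60023) = 559894544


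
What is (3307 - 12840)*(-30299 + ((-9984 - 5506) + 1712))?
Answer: 420186041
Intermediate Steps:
(3307 - 12840)*(-30299 + ((-9984 - 5506) + 1712)) = -9533*(-30299 + (-15490 + 1712)) = -9533*(-30299 - 13778) = -9533*(-44077) = 420186041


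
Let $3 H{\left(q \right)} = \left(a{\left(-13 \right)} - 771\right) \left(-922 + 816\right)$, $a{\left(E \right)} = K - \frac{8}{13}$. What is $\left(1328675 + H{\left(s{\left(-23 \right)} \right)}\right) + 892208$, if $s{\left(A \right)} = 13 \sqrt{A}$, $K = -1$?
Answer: $\frac{29226367}{13} \approx 2.2482 \cdot 10^{6}$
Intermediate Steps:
$a{\left(E \right)} = - \frac{21}{13}$ ($a{\left(E \right)} = -1 - \frac{8}{13} = - \frac{21}{13}$)
$H{\left(q \right)} = \frac{354888}{13}$ ($H{\left(q \right)} = \frac{\left(- \frac{21}{13} - 771\right) \left(-922 + 816\right)}{3} = \frac{\left(- \frac{10044}{13}\right) \left(-106\right)}{3} = \frac{1}{3} \cdot \frac{1064664}{13} = \frac{354888}{13}$)
$\left(1328675 + H{\left(s{\left(-23 \right)} \right)}\right) + 892208 = \left(1328675 + \frac{354888}{13}\right) + 892208 = \frac{17627663}{13} + 892208 = \frac{29226367}{13}$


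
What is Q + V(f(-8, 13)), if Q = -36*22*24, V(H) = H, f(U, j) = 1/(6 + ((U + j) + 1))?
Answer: -228095/12 ≈ -19008.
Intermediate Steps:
f(U, j) = 1/(7 + U + j) (f(U, j) = 1/(6 + (1 + U + j)) = 1/(7 + U + j))
Q = -19008 (Q = -792*24 = -19008)
Q + V(f(-8, 13)) = -19008 + 1/(7 - 8 + 13) = -19008 + 1/12 = -228095/12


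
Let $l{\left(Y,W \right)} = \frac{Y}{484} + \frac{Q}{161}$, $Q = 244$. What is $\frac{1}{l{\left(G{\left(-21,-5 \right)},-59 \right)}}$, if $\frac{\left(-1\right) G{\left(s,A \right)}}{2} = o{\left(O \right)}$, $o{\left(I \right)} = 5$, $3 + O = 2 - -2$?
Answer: $\frac{38962}{58243} \approx 0.66896$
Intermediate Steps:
$O = 1$ ($O = -3 + \left(2 - -2\right) = -3 + \left(2 + 2\right) = -3 + 4 = 1$)
$G{\left(s,A \right)} = -10$ ($G{\left(s,A \right)} = \left(-2\right) 5 = -10$)
$l{\left(Y,W \right)} = \frac{244}{161} + \frac{Y}{484}$ ($l{\left(Y,W \right)} = \frac{Y}{484} + \frac{244}{161} = \frac{244}{161} + \frac{Y}{484}$)
$\frac{1}{l{\left(G{\left(-21,-5 \right)},-59 \right)}} = \frac{1}{\frac{244}{161} + \frac{1}{484} \left(-10\right)} = \frac{1}{\frac{244}{161} - \frac{5}{242}} = \frac{1}{\frac{58243}{38962}} = \frac{38962}{58243}$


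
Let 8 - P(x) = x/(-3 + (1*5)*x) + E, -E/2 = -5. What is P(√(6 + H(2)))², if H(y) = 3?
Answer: 81/16 ≈ 5.0625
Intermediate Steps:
E = 10 (E = -2*(-5) = 10)
P(x) = -2 - x/(-3 + 5*x) (P(x) = 8 - (x/(-3 + (1*5)*x) + 10) = 8 - (x/(-3 + 5*x) + 10) = 8 - (10 + x/(-3 + 5*x)) = 8 + (-10 - x/(-3 + 5*x)) = -2 - x/(-3 + 5*x))
P(√(6 + H(2)))² = ((6 - 11*√(6 + 3))/(-3 + 5*√(6 + 3)))² = ((6 - 11*√9)/(-3 + 5*√9))² = ((6 - 11*3)/(-3 + 5*3))² = ((6 - 33)/(-3 + 15))² = (-27/12)² = ((1/12)*(-27))² = (-9/4)² = 81/16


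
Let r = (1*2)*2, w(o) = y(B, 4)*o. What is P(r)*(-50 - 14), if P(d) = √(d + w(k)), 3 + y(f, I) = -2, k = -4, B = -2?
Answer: -128*√6 ≈ -313.53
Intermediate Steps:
y(f, I) = -5 (y(f, I) = -3 - 2 = -5)
w(o) = -5*o
r = 4 (r = 2*2 = 4)
P(d) = √(20 + d) (P(d) = √(d - 5*(-4)) = √(d + 20) = √(20 + d))
P(r)*(-50 - 14) = √(20 + 4)*(-50 - 14) = √24*(-64) = (2*√6)*(-64) = -128*√6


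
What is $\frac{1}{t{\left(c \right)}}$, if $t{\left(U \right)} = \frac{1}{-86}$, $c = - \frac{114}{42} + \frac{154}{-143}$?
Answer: $-86$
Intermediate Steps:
$c = - \frac{345}{91}$ ($c = \left(-114\right) \frac{1}{42} + 154 \left(- \frac{1}{143}\right) = - \frac{19}{7} - \frac{14}{13} = - \frac{345}{91} \approx -3.7912$)
$t{\left(U \right)} = - \frac{1}{86}$
$\frac{1}{t{\left(c \right)}} = \frac{1}{- \frac{1}{86}} = -86$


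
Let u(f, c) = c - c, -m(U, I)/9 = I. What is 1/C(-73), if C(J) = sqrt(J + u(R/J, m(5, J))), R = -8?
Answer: -I*sqrt(73)/73 ≈ -0.11704*I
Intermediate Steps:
m(U, I) = -9*I
u(f, c) = 0
C(J) = sqrt(J) (C(J) = sqrt(J + 0) = sqrt(J))
1/C(-73) = 1/(sqrt(-73)) = 1/(I*sqrt(73)) = -I*sqrt(73)/73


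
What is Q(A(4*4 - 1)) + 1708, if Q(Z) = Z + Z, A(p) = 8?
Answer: 1724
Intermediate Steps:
Q(Z) = 2*Z
Q(A(4*4 - 1)) + 1708 = 2*8 + 1708 = 16 + 1708 = 1724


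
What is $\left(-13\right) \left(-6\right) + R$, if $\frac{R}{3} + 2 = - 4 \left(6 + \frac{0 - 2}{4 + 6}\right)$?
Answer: $\frac{12}{5} \approx 2.4$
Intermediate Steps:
$R = - \frac{378}{5}$ ($R = -6 + 3 \left(- 4 \left(6 + \frac{0 - 2}{4 + 6}\right)\right) = -6 + 3 \left(- 4 \left(6 - \frac{2}{10}\right)\right) = -6 + 3 \left(- 4 \left(6 - \frac{1}{5}\right)\right) = -6 + 3 \left(\left(-4\right) \frac{29}{5}\right) = -6 + 3 \left(- \frac{116}{5}\right) = -6 - \frac{348}{5} = - \frac{378}{5} \approx -75.6$)
$\left(-13\right) \left(-6\right) + R = \left(-13\right) \left(-6\right) - \frac{378}{5} = 78 - \frac{378}{5} = \frac{12}{5}$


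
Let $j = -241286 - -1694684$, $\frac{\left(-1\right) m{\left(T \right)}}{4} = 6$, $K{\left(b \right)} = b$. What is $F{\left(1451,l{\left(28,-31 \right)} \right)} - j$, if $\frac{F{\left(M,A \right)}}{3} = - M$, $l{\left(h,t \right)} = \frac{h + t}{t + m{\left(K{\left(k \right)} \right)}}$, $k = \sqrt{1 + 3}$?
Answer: $-1457751$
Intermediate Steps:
$k = 2$ ($k = \sqrt{4} = 2$)
$m{\left(T \right)} = -24$ ($m{\left(T \right)} = \left(-4\right) 6 = -24$)
$l{\left(h,t \right)} = \frac{h + t}{-24 + t}$ ($l{\left(h,t \right)} = \frac{h + t}{t - 24} = \frac{h + t}{-24 + t}$)
$F{\left(M,A \right)} = - 3 M$ ($F{\left(M,A \right)} = 3 \left(- M\right) = - 3 M$)
$j = 1453398$ ($j = -241286 + 1694684 = 1453398$)
$F{\left(1451,l{\left(28,-31 \right)} \right)} - j = \left(-3\right) 1451 - 1453398 = -4353 - 1453398 = -1457751$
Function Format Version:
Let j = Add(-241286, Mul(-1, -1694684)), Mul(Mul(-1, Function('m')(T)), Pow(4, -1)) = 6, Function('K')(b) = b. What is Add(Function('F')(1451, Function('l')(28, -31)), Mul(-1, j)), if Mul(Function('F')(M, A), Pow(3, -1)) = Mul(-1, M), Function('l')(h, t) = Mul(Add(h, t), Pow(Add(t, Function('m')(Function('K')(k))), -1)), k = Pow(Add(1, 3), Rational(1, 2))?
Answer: -1457751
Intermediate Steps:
k = 2 (k = Pow(4, Rational(1, 2)) = 2)
Function('m')(T) = -24 (Function('m')(T) = Mul(-4, 6) = -24)
Function('l')(h, t) = Mul(Pow(Add(-24, t), -1), Add(h, t)) (Function('l')(h, t) = Mul(Add(h, t), Pow(Add(t, -24), -1)) = Mul(Add(h, t), Pow(Add(-24, t), -1)) = Mul(Pow(Add(-24, t), -1), Add(h, t)))
Function('F')(M, A) = Mul(-3, M) (Function('F')(M, A) = Mul(3, Mul(-1, M)) = Mul(-3, M))
j = 1453398 (j = Add(-241286, 1694684) = 1453398)
Add(Function('F')(1451, Function('l')(28, -31)), Mul(-1, j)) = Add(Mul(-3, 1451), Mul(-1, 1453398)) = Add(-4353, -1453398) = -1457751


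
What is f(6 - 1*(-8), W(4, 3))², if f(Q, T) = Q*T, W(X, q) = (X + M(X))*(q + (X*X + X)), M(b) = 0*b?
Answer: 1658944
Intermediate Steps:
M(b) = 0
W(X, q) = X*(X + q + X²) (W(X, q) = (X + 0)*(q + (X*X + X)) = X*(q + (X² + X)) = X*(q + (X + X²)) = X*(X + q + X²))
f(6 - 1*(-8), W(4, 3))² = ((6 - 1*(-8))*(4*(4 + 3 + 4²)))² = ((6 + 8)*(4*(4 + 3 + 16)))² = (14*(4*23))² = (14*92)² = 1288² = 1658944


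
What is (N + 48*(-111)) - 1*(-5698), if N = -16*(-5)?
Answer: 450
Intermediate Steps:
N = 80
(N + 48*(-111)) - 1*(-5698) = (80 + 48*(-111)) - 1*(-5698) = (80 - 5328) + 5698 = -5248 + 5698 = 450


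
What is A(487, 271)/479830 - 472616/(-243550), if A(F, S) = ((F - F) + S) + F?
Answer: 11347997309/5843129825 ≈ 1.9421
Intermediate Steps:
A(F, S) = F + S (A(F, S) = (0 + S) + F = S + F = F + S)
A(487, 271)/479830 - 472616/(-243550) = (487 + 271)/479830 - 472616/(-243550) = 758*(1/479830) - 472616*(-1/243550) = 379/239915 + 236308/121775 = 11347997309/5843129825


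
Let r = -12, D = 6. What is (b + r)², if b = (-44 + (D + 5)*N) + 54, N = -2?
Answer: 576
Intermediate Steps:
b = -12 (b = (-44 + (6 + 5)*(-2)) + 54 = (-44 + 11*(-2)) + 54 = (-44 - 22) + 54 = -66 + 54 = -12)
(b + r)² = (-12 - 12)² = (-24)² = 576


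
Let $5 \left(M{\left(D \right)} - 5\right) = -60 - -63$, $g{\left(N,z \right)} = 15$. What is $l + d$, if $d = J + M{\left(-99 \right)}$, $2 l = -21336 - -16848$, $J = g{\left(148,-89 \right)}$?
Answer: $- \frac{11117}{5} \approx -2223.4$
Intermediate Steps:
$M{\left(D \right)} = \frac{28}{5}$ ($M{\left(D \right)} = 5 + \frac{-60 - -63}{5} = 5 + \frac{-60 + 63}{5} = 5 + \frac{1}{5} \cdot 3 = 5 + \frac{3}{5} = \frac{28}{5}$)
$J = 15$
$l = -2244$ ($l = \frac{-21336 - -16848}{2} = \frac{-21336 + 16848}{2} = \frac{1}{2} \left(-4488\right) = -2244$)
$d = \frac{103}{5}$ ($d = 15 + \frac{28}{5} = \frac{103}{5} \approx 20.6$)
$l + d = -2244 + \frac{103}{5} = - \frac{11117}{5}$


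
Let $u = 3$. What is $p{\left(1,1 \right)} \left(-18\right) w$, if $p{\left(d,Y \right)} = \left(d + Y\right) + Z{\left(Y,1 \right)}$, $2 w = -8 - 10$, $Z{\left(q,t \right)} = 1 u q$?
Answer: $810$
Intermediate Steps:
$Z{\left(q,t \right)} = 3 q$ ($Z{\left(q,t \right)} = 1 \cdot 3 q = 3 q$)
$w = -9$ ($w = \frac{-8 - 10}{2} = \frac{1}{2} \left(-18\right) = -9$)
$p{\left(d,Y \right)} = d + 4 Y$ ($p{\left(d,Y \right)} = \left(d + Y\right) + 3 Y = \left(Y + d\right) + 3 Y = d + 4 Y$)
$p{\left(1,1 \right)} \left(-18\right) w = \left(1 + 4 \cdot 1\right) \left(-18\right) \left(-9\right) = \left(1 + 4\right) \left(-18\right) \left(-9\right) = 5 \left(-18\right) \left(-9\right) = \left(-90\right) \left(-9\right) = 810$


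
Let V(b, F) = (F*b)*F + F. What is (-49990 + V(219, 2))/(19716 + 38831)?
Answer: -49112/58547 ≈ -0.83885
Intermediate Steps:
V(b, F) = F + b*F**2 (V(b, F) = b*F**2 + F = F + b*F**2)
(-49990 + V(219, 2))/(19716 + 38831) = (-49990 + 2*(1 + 2*219))/(19716 + 38831) = (-49990 + 2*(1 + 438))/58547 = (-49990 + 2*439)*(1/58547) = (-49990 + 878)*(1/58547) = -49112*1/58547 = -49112/58547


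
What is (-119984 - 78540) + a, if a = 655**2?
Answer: 230501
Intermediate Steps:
a = 429025
(-119984 - 78540) + a = (-119984 - 78540) + 429025 = -198524 + 429025 = 230501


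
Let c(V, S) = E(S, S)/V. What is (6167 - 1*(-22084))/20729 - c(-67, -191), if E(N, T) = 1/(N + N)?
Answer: 723035365/530538026 ≈ 1.3628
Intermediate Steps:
E(N, T) = 1/(2*N)
c(V, S) = 1/(2*S*V) (c(V, S) = (1/(2*S))/V = 1/(2*S*V))
(6167 - 1*(-22084))/20729 - c(-67, -191) = (6167 - 1*(-22084))/20729 - 1/(2*(-191)*(-67)) = (6167 + 22084)*(1/20729) - (-1)*(-1)/(2*191*67) = 28251*(1/20729) - 1*1/25594 = 28251/20729 - 1/25594 = 723035365/530538026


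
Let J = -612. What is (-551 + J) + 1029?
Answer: -134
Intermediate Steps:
(-551 + J) + 1029 = (-551 - 612) + 1029 = -1163 + 1029 = -134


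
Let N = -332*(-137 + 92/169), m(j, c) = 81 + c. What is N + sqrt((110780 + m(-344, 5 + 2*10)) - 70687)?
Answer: 7656252/169 + sqrt(40199) ≈ 45504.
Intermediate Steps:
N = 7656252/169 (N = -332*(-137 + 92*(1/169)) = -332*(-137 + 92/169) = -332*(-23061/169) = 7656252/169 ≈ 45303.)
N + sqrt((110780 + m(-344, 5 + 2*10)) - 70687) = 7656252/169 + sqrt((110780 + (81 + (5 + 2*10))) - 70687) = 7656252/169 + sqrt((110780 + (81 + (5 + 20))) - 70687) = 7656252/169 + sqrt((110780 + (81 + 25)) - 70687) = 7656252/169 + sqrt((110780 + 106) - 70687) = 7656252/169 + sqrt(110886 - 70687) = 7656252/169 + sqrt(40199)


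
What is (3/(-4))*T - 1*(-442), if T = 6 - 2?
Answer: 439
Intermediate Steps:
T = 4
(3/(-4))*T - 1*(-442) = (3/(-4))*4 - 1*(-442) = (3*(-¼))*4 + 442 = -¾*4 + 442 = -3 + 442 = 439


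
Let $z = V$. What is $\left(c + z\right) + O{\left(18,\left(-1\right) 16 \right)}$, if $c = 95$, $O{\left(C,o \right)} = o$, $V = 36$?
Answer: $115$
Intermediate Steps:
$z = 36$
$\left(c + z\right) + O{\left(18,\left(-1\right) 16 \right)} = \left(95 + 36\right) - 16 = 131 - 16 = 115$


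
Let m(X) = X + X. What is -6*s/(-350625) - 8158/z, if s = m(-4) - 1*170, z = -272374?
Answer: 25191209/936285625 ≈ 0.026905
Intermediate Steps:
m(X) = 2*X
s = -178 (s = 2*(-4) - 1*170 = -8 - 170 = -178)
-6*s/(-350625) - 8158/z = -6*(-178)/(-350625) - 8158/(-272374) = 1068*(-1/350625) - 8158*(-1/272374) = -356/116875 + 4079/136187 = 25191209/936285625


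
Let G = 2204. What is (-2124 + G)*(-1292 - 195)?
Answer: -118960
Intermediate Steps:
(-2124 + G)*(-1292 - 195) = (-2124 + 2204)*(-1292 - 195) = 80*(-1487) = -118960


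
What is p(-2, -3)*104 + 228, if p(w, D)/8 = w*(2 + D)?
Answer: 1892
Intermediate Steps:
p(w, D) = 8*w*(2 + D) (p(w, D) = 8*(w*(2 + D)) = 8*w*(2 + D))
p(-2, -3)*104 + 228 = (8*(-2)*(2 - 3))*104 + 228 = (8*(-2)*(-1))*104 + 228 = 16*104 + 228 = 1664 + 228 = 1892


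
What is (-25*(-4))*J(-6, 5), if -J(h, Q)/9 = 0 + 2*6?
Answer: -10800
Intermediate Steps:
J(h, Q) = -108 (J(h, Q) = -9*(0 + 2*6) = -9*(0 + 12) = -9*12 = -108)
(-25*(-4))*J(-6, 5) = -25*(-4)*(-108) = 100*(-108) = -10800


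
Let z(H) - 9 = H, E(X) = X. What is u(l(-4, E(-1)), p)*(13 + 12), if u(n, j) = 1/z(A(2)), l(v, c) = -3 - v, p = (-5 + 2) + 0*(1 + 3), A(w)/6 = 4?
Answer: 25/33 ≈ 0.75758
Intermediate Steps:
A(w) = 24 (A(w) = 6*4 = 24)
z(H) = 9 + H
p = -3 (p = -3 + 0*4 = -3 + 0 = -3)
u(n, j) = 1/33 (u(n, j) = 1/(9 + 24) = 1/33)
u(l(-4, E(-1)), p)*(13 + 12) = (13 + 12)/33 = (1/33)*25 = 25/33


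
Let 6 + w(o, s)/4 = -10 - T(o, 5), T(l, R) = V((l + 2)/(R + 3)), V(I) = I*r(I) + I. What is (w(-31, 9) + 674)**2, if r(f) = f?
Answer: 83740801/256 ≈ 3.2711e+5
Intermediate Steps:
V(I) = I + I**2 (V(I) = I*I + I = I**2 + I = I + I**2)
T(l, R) = (1 + (2 + l)/(3 + R))*(2 + l)/(3 + R) (T(l, R) = ((l + 2)/(R + 3))*(1 + (l + 2)/(R + 3)) = ((2 + l)/(3 + R))*(1 + (2 + l)/(3 + R)) = (1 + (2 + l)/(3 + R))*(2 + l)/(3 + R))
w(o, s) = -64 - (2 + o)*(10 + o)/16 (w(o, s) = -24 + 4*(-10 - (2 + o)*(5 + 5 + o)/(3 + 5)**2) = -24 + 4*(-10 - (2 + o)*(10 + o)/8**2) = -24 + 4*(-10 - (2 + o)*(10 + o)/64) = -24 + (-40 - (2 + o)*(10 + o)/16) = -64 - (2 + o)*(10 + o)/16)
(w(-31, 9) + 674)**2 = ((-64 - (2 - 31)*(10 - 31)/16) + 674)**2 = ((-64 - 1/16*(-29)*(-21)) + 674)**2 = ((-64 - 609/16) + 674)**2 = (-1633/16 + 674)**2 = (9151/16)**2 = 83740801/256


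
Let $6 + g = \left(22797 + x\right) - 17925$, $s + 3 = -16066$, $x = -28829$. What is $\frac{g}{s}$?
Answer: $\frac{23963}{16069} \approx 1.4913$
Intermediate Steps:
$s = -16069$ ($s = -3 - 16066 = -16069$)
$g = -23963$ ($g = -6 + \left(\left(22797 - 28829\right) - 17925\right) = -6 - 23957 = -23963$)
$\frac{g}{s} = - \frac{23963}{-16069} = \left(-23963\right) \left(- \frac{1}{16069}\right) = \frac{23963}{16069}$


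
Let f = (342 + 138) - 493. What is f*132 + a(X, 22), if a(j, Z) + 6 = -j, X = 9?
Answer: -1731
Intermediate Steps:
f = -13 (f = 480 - 493 = -13)
a(j, Z) = -6 - j
f*132 + a(X, 22) = -13*132 + (-6 - 1*9) = -1716 + (-6 - 9) = -1716 - 15 = -1731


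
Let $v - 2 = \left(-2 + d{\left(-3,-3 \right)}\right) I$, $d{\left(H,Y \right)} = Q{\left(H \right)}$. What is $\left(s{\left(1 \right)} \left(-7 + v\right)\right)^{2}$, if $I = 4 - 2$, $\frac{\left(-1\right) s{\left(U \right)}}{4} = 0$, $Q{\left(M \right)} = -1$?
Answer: $0$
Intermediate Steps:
$d{\left(H,Y \right)} = -1$
$s{\left(U \right)} = 0$ ($s{\left(U \right)} = \left(-4\right) 0 = 0$)
$I = 2$
$v = -4$ ($v = 2 + \left(-2 - 1\right) 2 = 2 - 6 = -4$)
$\left(s{\left(1 \right)} \left(-7 + v\right)\right)^{2} = \left(0 \left(-7 - 4\right)\right)^{2} = \left(0 \left(-11\right)\right)^{2} = 0^{2} = 0$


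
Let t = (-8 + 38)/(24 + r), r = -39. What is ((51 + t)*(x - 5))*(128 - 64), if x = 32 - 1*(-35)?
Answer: 194432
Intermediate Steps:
x = 67 (x = 32 + 35 = 67)
t = -2 (t = (-8 + 38)/(24 - 39) = 30/(-15) = 30*(-1/15) = -2)
((51 + t)*(x - 5))*(128 - 64) = ((51 - 2)*(67 - 5))*(128 - 64) = (49*62)*64 = 3038*64 = 194432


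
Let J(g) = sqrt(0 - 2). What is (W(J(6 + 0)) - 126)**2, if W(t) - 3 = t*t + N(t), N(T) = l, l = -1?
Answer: 15876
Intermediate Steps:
J(g) = I*sqrt(2) (J(g) = sqrt(-2) = I*sqrt(2))
N(T) = -1
W(t) = 2 + t**2 (W(t) = 3 + (t*t - 1) = 3 + (t**2 - 1) = 3 + (-1 + t**2) = 2 + t**2)
(W(J(6 + 0)) - 126)**2 = ((2 + (I*sqrt(2))**2) - 126)**2 = ((2 - 2) - 126)**2 = (0 - 126)**2 = (-126)**2 = 15876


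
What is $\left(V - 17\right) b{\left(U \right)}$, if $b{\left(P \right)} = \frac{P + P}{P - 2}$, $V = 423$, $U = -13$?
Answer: $\frac{10556}{15} \approx 703.73$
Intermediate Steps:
$b{\left(P \right)} = \frac{2 P}{-2 + P}$
$\left(V - 17\right) b{\left(U \right)} = \left(423 - 17\right) 2 \left(-13\right) \frac{1}{-2 - 13} = 406 \cdot 2 \left(-13\right) \frac{1}{-15} = 406 \cdot 2 \left(-13\right) \left(- \frac{1}{15}\right) = 406 \cdot \frac{26}{15} = \frac{10556}{15}$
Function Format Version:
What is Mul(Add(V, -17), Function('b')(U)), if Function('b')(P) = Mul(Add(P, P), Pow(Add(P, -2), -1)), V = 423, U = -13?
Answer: Rational(10556, 15) ≈ 703.73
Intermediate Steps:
Function('b')(P) = Mul(2, P, Pow(Add(-2, P), -1)) (Function('b')(P) = Mul(Mul(2, P), Pow(Add(-2, P), -1)) = Mul(2, P, Pow(Add(-2, P), -1)))
Mul(Add(V, -17), Function('b')(U)) = Mul(Add(423, -17), Mul(2, -13, Pow(Add(-2, -13), -1))) = Mul(406, Mul(2, -13, Pow(-15, -1))) = Mul(406, Mul(2, -13, Rational(-1, 15))) = Mul(406, Rational(26, 15)) = Rational(10556, 15)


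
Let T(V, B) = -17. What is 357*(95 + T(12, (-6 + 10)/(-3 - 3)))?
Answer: 27846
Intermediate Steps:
357*(95 + T(12, (-6 + 10)/(-3 - 3))) = 357*(95 - 17) = 357*78 = 27846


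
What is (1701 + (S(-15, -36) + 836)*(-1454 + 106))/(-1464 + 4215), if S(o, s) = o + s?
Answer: -1056479/2751 ≈ -384.03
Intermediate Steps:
(1701 + (S(-15, -36) + 836)*(-1454 + 106))/(-1464 + 4215) = (1701 + ((-15 - 36) + 836)*(-1454 + 106))/(-1464 + 4215) = (1701 + (-51 + 836)*(-1348))/2751 = (1701 + 785*(-1348))*(1/2751) = (1701 - 1058180)*(1/2751) = -1056479*1/2751 = -1056479/2751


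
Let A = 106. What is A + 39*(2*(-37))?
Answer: -2780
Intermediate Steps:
A + 39*(2*(-37)) = 106 + 39*(2*(-37)) = 106 + 39*(-74) = 106 - 2886 = -2780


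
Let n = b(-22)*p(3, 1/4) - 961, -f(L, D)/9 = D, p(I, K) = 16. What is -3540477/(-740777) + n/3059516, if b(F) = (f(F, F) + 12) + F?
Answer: 10833662399651/2266419083932 ≈ 4.7801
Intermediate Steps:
f(L, D) = -9*D
b(F) = 12 - 8*F (b(F) = (-9*F + 12) + F = (12 - 9*F) + F = 12 - 8*F)
n = 2047 (n = (12 - 8*(-22))*16 - 961 = (12 + 176)*16 - 961 = 188*16 - 961 = 3008 - 961 = 2047)
-3540477/(-740777) + n/3059516 = -3540477/(-740777) + 2047/3059516 = -3540477*(-1/740777) + 2047*(1/3059516) = 3540477/740777 + 2047/3059516 = 10833662399651/2266419083932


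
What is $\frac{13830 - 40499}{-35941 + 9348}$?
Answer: $\frac{26669}{26593} \approx 1.0029$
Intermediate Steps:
$\frac{13830 - 40499}{-35941 + 9348} = - \frac{26669}{-26593} = \left(-26669\right) \left(- \frac{1}{26593}\right) = \frac{26669}{26593}$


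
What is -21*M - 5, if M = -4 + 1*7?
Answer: -68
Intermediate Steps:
M = 3 (M = -4 + 7 = 3)
-21*M - 5 = -21*3 - 5 = -63 - 5 = -68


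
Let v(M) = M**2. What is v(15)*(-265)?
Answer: -59625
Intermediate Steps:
v(15)*(-265) = 15**2*(-265) = 225*(-265) = -59625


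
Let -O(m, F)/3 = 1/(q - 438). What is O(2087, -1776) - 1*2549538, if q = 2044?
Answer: -4094558031/1606 ≈ -2.5495e+6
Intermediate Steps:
O(m, F) = -3/1606 (O(m, F) = -3/(2044 - 438) = -3/1606)
O(2087, -1776) - 1*2549538 = -3/1606 - 1*2549538 = -3/1606 - 2549538 = -4094558031/1606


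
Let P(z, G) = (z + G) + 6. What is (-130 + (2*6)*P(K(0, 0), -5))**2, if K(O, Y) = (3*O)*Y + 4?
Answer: 4900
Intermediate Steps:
K(O, Y) = 4 + 3*O*Y (K(O, Y) = 3*O*Y + 4 = 4 + 3*O*Y)
P(z, G) = 6 + G + z (P(z, G) = (G + z) + 6 = 6 + G + z)
(-130 + (2*6)*P(K(0, 0), -5))**2 = (-130 + (2*6)*(6 - 5 + (4 + 3*0*0)))**2 = (-130 + 12*(6 - 5 + (4 + 0)))**2 = (-130 + 12*(6 - 5 + 4))**2 = (-130 + 12*5)**2 = (-130 + 60)**2 = (-70)**2 = 4900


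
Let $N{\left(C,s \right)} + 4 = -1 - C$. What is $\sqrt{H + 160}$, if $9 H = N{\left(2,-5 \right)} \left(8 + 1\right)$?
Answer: $3 \sqrt{17} \approx 12.369$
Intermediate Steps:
$N{\left(C,s \right)} = -5 - C$ ($N{\left(C,s \right)} = -4 - \left(1 + C\right) = -5 - C$)
$H = -7$ ($H = \frac{\left(-5 - 2\right) \left(8 + 1\right)}{9} = \frac{\left(-5 - 2\right) 9}{9} = \frac{\left(-7\right) 9}{9} = \frac{1}{9} \left(-63\right) = -7$)
$\sqrt{H + 160} = \sqrt{-7 + 160} = \sqrt{153} = 3 \sqrt{17}$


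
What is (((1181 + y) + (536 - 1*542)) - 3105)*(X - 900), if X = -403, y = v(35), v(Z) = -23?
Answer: 2544759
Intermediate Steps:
y = -23
(((1181 + y) + (536 - 1*542)) - 3105)*(X - 900) = (((1181 - 23) + (536 - 1*542)) - 3105)*(-403 - 900) = ((1158 + (536 - 542)) - 3105)*(-1303) = ((1158 - 6) - 3105)*(-1303) = (1152 - 3105)*(-1303) = -1953*(-1303) = 2544759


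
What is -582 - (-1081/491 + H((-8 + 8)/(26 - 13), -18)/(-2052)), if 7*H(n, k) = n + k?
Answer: -227175929/391818 ≈ -579.80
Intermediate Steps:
H(n, k) = k/7 + n/7 (H(n, k) = (n + k)/7 = (k + n)/7 = k/7 + n/7)
-582 - (-1081/491 + H((-8 + 8)/(26 - 13), -18)/(-2052)) = -582 - (-1081/491 + ((⅐)*(-18) + ((-8 + 8)/(26 - 13))/7)/(-2052)) = -582 - (-1081*1/491 + (-18/7 + (0/13)/7)*(-1/2052)) = -582 - (-1081/491 + (-18/7 + (0*(1/13))/7)*(-1/2052)) = -582 - (-1081/491 + (-18/7 + (⅐)*0)*(-1/2052)) = -582 - (-1081/491 + (-18/7 + 0)*(-1/2052)) = -582 - (-1081/491 - 18/7*(-1/2052)) = -582 - (-1081/491 + 1/798) = -582 - 1*(-862147/391818) = -582 + 862147/391818 = -227175929/391818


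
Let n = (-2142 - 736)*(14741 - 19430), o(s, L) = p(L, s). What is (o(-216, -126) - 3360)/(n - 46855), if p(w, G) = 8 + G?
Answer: -3568/13448087 ≈ -0.00026532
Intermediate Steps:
o(s, L) = 8 + s
n = 13494942 (n = -2878*(-4689) = 13494942)
(o(-216, -126) - 3360)/(n - 46855) = ((8 - 216) - 3360)/(13494942 - 46855) = (-208 - 3360)/13448087 = -3568*1/13448087 = -3568/13448087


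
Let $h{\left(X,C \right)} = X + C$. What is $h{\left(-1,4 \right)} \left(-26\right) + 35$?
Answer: $-43$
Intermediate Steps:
$h{\left(X,C \right)} = C + X$
$h{\left(-1,4 \right)} \left(-26\right) + 35 = \left(4 - 1\right) \left(-26\right) + 35 = 3 \left(-26\right) + 35 = -78 + 35 = -43$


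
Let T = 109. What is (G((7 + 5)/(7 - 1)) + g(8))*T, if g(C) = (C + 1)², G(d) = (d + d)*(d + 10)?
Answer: 14061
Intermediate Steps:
G(d) = 2*d*(10 + d) (G(d) = (2*d)*(10 + d) = 2*d*(10 + d))
g(C) = (1 + C)²
(G((7 + 5)/(7 - 1)) + g(8))*T = (2*((7 + 5)/(7 - 1))*(10 + (7 + 5)/(7 - 1)) + (1 + 8)²)*109 = (2*(12/6)*(10 + 12/6) + 9²)*109 = (2*(12*(⅙))*(10 + 12*(⅙)) + 81)*109 = (2*2*(10 + 2) + 81)*109 = (2*2*12 + 81)*109 = (48 + 81)*109 = 129*109 = 14061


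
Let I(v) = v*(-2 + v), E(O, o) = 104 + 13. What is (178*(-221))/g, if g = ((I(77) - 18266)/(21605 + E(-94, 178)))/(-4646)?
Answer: -3970007167256/12491 ≈ -3.1783e+8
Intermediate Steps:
E(O, o) = 117
g = 12491/100920412 (g = ((77*(-2 + 77) - 18266)/(21605 + 117))/(-4646) = ((77*75 - 18266)/21722)*(-1/4646) = ((5775 - 18266)*(1/21722))*(-1/4646) = -12491*1/21722*(-1/4646) = -12491/21722*(-1/4646) = 12491/100920412 ≈ 0.00012377)
(178*(-221))/g = (178*(-221))/(12491/100920412) = -39338*100920412/12491 = -3970007167256/12491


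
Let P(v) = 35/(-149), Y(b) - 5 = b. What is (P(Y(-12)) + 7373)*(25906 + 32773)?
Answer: 64461346018/149 ≈ 4.3263e+8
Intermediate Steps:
Y(b) = 5 + b
P(v) = -35/149 (P(v) = 35*(-1/149) = -35/149)
(P(Y(-12)) + 7373)*(25906 + 32773) = (-35/149 + 7373)*(25906 + 32773) = (1098542/149)*58679 = 64461346018/149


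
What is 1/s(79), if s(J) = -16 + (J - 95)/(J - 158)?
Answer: -79/1248 ≈ -0.063301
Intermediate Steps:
s(J) = -16 + (-95 + J)/(-158 + J)
1/s(79) = 1/(3*(811 - 5*79)/(-158 + 79)) = 1/(3*(811 - 395)/(-79)) = 1/(3*(-1/79)*416) = 1/(-1248/79) = -79/1248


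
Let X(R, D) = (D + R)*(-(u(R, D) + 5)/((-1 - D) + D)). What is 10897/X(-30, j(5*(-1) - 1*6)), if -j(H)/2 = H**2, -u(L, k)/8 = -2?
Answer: -641/336 ≈ -1.9077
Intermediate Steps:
u(L, k) = 16 (u(L, k) = -8*(-2) = 16)
j(H) = -2*H**2
X(R, D) = 21*D + 21*R (X(R, D) = (D + R)*(-(16 + 5)/((-1 - D) + D)) = (D + R)*(-21/(-1)) = (D + R)*(-21*(-1)) = (D + R)*(-1*(-21)) = (D + R)*21 = 21*D + 21*R)
10897/X(-30, j(5*(-1) - 1*6)) = 10897/(21*(-2*(5*(-1) - 1*6)**2) + 21*(-30)) = 10897/(21*(-2*(-5 - 6)**2) - 630) = 10897/(21*(-2*(-11)**2) - 630) = 10897/(21*(-2*121) - 630) = 10897/(21*(-242) - 630) = 10897/(-5082 - 630) = 10897/(-5712) = 10897*(-1/5712) = -641/336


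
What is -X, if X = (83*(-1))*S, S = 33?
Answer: 2739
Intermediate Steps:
X = -2739 (X = (83*(-1))*33 = -83*33 = -2739)
-X = -1*(-2739) = 2739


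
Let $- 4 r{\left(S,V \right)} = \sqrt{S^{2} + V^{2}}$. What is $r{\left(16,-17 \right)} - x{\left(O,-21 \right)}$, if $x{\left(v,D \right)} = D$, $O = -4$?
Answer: $21 - \frac{\sqrt{545}}{4} \approx 15.164$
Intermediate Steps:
$r{\left(S,V \right)} = - \frac{\sqrt{S^{2} + V^{2}}}{4}$
$r{\left(16,-17 \right)} - x{\left(O,-21 \right)} = - \frac{\sqrt{16^{2} + \left(-17\right)^{2}}}{4} - -21 = - \frac{\sqrt{256 + 289}}{4} + 21 = - \frac{\sqrt{545}}{4} + 21 = 21 - \frac{\sqrt{545}}{4}$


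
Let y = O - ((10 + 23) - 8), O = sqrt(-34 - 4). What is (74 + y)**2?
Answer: (49 + I*sqrt(38))**2 ≈ 2363.0 + 604.11*I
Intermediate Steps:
O = I*sqrt(38) (O = sqrt(-38) = I*sqrt(38) ≈ 6.1644*I)
y = -25 + I*sqrt(38) (y = I*sqrt(38) - ((10 + 23) - 8) = I*sqrt(38) - (33 - 8) = I*sqrt(38) - 1*25 = I*sqrt(38) - 25 = -25 + I*sqrt(38) ≈ -25.0 + 6.1644*I)
(74 + y)**2 = (74 + (-25 + I*sqrt(38)))**2 = (49 + I*sqrt(38))**2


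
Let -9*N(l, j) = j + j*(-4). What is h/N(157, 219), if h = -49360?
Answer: -49360/73 ≈ -676.16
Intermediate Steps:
N(l, j) = j/3 (N(l, j) = -(j + j*(-4))/9 = -(j - 4*j)/9 = -(-1)*j/3 = j/3)
h/N(157, 219) = -49360/((⅓)*219) = -49360/73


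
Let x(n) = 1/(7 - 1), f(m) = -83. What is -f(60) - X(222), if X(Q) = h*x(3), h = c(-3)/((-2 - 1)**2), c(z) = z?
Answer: 1495/18 ≈ 83.056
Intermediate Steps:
x(n) = 1/6
h = -1/3 (h = -3/(-2 - 1)**2 = -3/((-3)**2) = -3/9 = -3*1/9 = -1/3 ≈ -0.33333)
X(Q) = -1/18 (X(Q) = -1/3*1/6 = -1/18)
-f(60) - X(222) = -1*(-83) - 1*(-1/18) = 83 + 1/18 = 1495/18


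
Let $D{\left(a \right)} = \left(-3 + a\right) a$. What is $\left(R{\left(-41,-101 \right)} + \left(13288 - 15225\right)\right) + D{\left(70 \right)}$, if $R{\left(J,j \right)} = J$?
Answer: $2712$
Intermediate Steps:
$D{\left(a \right)} = a \left(-3 + a\right)$
$\left(R{\left(-41,-101 \right)} + \left(13288 - 15225\right)\right) + D{\left(70 \right)} = \left(-41 + \left(13288 - 15225\right)\right) + 70 \left(-3 + 70\right) = \left(-41 - 1937\right) + 70 \cdot 67 = -1978 + 4690 = 2712$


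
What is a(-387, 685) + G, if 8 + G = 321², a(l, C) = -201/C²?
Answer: 48345659224/469225 ≈ 1.0303e+5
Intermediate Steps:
a(l, C) = -201/C²
G = 103033 (G = -8 + 321² = -8 + 103041 = 103033)
a(-387, 685) + G = -201/685² + 103033 = -201*1/469225 + 103033 = -201/469225 + 103033 = 48345659224/469225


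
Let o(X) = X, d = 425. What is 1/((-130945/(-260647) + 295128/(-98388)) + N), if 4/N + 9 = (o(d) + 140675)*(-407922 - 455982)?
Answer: -28944337013550929553/72281235498331232731 ≈ -0.40044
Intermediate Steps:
N = -4/121896854409 (N = 4/(-9 + (425 + 140675)*(-407922 - 455982)) = 4/(-9 + 141100*(-863904)) = 4/(-9 - 121896854400) = 4/(-121896854409) = 4*(-1/121896854409) = -4/121896854409 ≈ -3.2815e-11)
1/((-130945/(-260647) + 295128/(-98388)) + N) = 1/((-130945/(-260647) + 295128/(-98388)) - 4/121896854409) = 1/((-130945*(-1/260647) + 295128*(-1/98388)) - 4/121896854409) = 1/((130945/260647 - 8198/2733) - 4/121896854409) = 1/(-1778911421/712348251 - 4/121896854409) = 1/(-72281235498331232731/28944337013550929553) = -28944337013550929553/72281235498331232731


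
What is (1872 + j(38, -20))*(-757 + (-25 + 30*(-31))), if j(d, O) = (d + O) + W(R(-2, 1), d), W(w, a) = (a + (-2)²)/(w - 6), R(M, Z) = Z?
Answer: -16106496/5 ≈ -3.2213e+6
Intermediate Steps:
W(w, a) = (4 + a)/(-6 + w) (W(w, a) = (a + 4)/(-6 + w) = (4 + a)/(-6 + w))
j(d, O) = -⅘ + O + 4*d/5 (j(d, O) = (d + O) + (4 + d)/(-6 + 1) = (O + d) + (4 + d)/(-5) = (O + d) - (4 + d)/5 = (O + d) + (-⅘ - d/5) = -⅘ + O + 4*d/5)
(1872 + j(38, -20))*(-757 + (-25 + 30*(-31))) = (1872 + (-⅘ - 20 + (⅘)*38))*(-757 + (-25 + 30*(-31))) = (1872 + (-⅘ - 20 + 152/5))*(-757 + (-25 - 930)) = (1872 + 48/5)*(-757 - 955) = (9408/5)*(-1712) = -16106496/5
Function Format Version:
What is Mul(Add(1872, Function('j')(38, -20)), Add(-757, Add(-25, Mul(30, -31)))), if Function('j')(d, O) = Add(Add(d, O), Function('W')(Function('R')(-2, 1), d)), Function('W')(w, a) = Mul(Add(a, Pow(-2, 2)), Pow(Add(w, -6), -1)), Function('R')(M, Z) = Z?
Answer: Rational(-16106496, 5) ≈ -3.2213e+6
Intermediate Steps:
Function('W')(w, a) = Mul(Pow(Add(-6, w), -1), Add(4, a)) (Function('W')(w, a) = Mul(Add(a, 4), Pow(Add(-6, w), -1)) = Mul(Add(4, a), Pow(Add(-6, w), -1)) = Mul(Pow(Add(-6, w), -1), Add(4, a)))
Function('j')(d, O) = Add(Rational(-4, 5), O, Mul(Rational(4, 5), d)) (Function('j')(d, O) = Add(Add(d, O), Mul(Pow(Add(-6, 1), -1), Add(4, d))) = Add(Add(O, d), Mul(Pow(-5, -1), Add(4, d))) = Add(Add(O, d), Mul(Rational(-1, 5), Add(4, d))) = Add(Add(O, d), Add(Rational(-4, 5), Mul(Rational(-1, 5), d))) = Add(Rational(-4, 5), O, Mul(Rational(4, 5), d)))
Mul(Add(1872, Function('j')(38, -20)), Add(-757, Add(-25, Mul(30, -31)))) = Mul(Add(1872, Add(Rational(-4, 5), -20, Mul(Rational(4, 5), 38))), Add(-757, Add(-25, Mul(30, -31)))) = Mul(Add(1872, Add(Rational(-4, 5), -20, Rational(152, 5))), Add(-757, Add(-25, -930))) = Mul(Add(1872, Rational(48, 5)), Add(-757, -955)) = Mul(Rational(9408, 5), -1712) = Rational(-16106496, 5)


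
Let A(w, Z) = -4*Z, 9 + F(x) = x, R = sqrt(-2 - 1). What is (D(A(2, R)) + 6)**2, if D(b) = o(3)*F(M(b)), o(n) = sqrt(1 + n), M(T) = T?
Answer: -48 + 192*I*sqrt(3) ≈ -48.0 + 332.55*I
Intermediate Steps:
R = I*sqrt(3) (R = sqrt(-3) = I*sqrt(3) ≈ 1.732*I)
F(x) = -9 + x
D(b) = -18 + 2*b (D(b) = sqrt(1 + 3)*(-9 + b) = sqrt(4)*(-9 + b) = 2*(-9 + b) = -18 + 2*b)
(D(A(2, R)) + 6)**2 = ((-18 + 2*(-4*I*sqrt(3))) + 6)**2 = ((-18 - 8*I*sqrt(3)) + 6)**2 = (-12 - 8*I*sqrt(3))**2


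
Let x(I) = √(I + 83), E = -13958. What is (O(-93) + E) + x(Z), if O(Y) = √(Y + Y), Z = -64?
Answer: -13958 + √19 + I*√186 ≈ -13954.0 + 13.638*I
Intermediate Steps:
O(Y) = √2*√Y (O(Y) = √(2*Y) = √2*√Y)
x(I) = √(83 + I)
(O(-93) + E) + x(Z) = (√2*√(-93) - 13958) + √(83 - 64) = (√2*(I*√93) - 13958) + √19 = (I*√186 - 13958) + √19 = (-13958 + I*√186) + √19 = -13958 + √19 + I*√186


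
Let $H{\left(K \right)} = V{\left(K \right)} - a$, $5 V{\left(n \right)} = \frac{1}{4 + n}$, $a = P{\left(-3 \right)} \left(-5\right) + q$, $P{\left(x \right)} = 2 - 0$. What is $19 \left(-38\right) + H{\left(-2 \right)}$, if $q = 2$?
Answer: $- \frac{7139}{10} \approx -713.9$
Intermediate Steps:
$P{\left(x \right)} = 2$ ($P{\left(x \right)} = 2 + 0 = 2$)
$a = -8$ ($a = 2 \left(-5\right) + 2 = -10 + 2 = -8$)
$V{\left(n \right)} = \frac{1}{5 \left(4 + n\right)}$
$H{\left(K \right)} = 8 + \frac{1}{5 \left(4 + K\right)}$ ($H{\left(K \right)} = \frac{1}{5 \left(4 + K\right)} - -8 = \frac{1}{5 \left(4 + K\right)} + 8 = 8 + \frac{1}{5 \left(4 + K\right)}$)
$19 \left(-38\right) + H{\left(-2 \right)} = 19 \left(-38\right) + \frac{161 + 40 \left(-2\right)}{5 \left(4 - 2\right)} = -722 + \frac{161 - 80}{5 \cdot 2} = -722 + \frac{1}{5} \cdot \frac{1}{2} \cdot 81 = -722 + \frac{81}{10} = - \frac{7139}{10}$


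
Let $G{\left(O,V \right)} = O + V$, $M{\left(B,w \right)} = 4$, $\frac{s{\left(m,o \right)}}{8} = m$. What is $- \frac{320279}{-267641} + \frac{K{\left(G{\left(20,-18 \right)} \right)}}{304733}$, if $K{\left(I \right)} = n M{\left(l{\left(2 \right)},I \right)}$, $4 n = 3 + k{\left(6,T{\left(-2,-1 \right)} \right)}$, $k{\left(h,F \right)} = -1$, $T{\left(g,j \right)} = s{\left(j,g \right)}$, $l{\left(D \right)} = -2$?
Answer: $\frac{8872737799}{7414458623} \approx 1.1967$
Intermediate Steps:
$s{\left(m,o \right)} = 8 m$
$T{\left(g,j \right)} = 8 j$
$n = \frac{1}{2}$ ($n = \frac{3 - 1}{4} = \frac{1}{4} \cdot 2 = \frac{1}{2} \approx 0.5$)
$K{\left(I \right)} = 2$ ($K{\left(I \right)} = \frac{1}{2} \cdot 4 = 2$)
$- \frac{320279}{-267641} + \frac{K{\left(G{\left(20,-18 \right)} \right)}}{304733} = - \frac{320279}{-267641} + \frac{2}{304733} = \left(-320279\right) \left(- \frac{1}{267641}\right) + 2 \cdot \frac{1}{304733} = \frac{320279}{267641} + \frac{2}{304733} = \frac{8872737799}{7414458623}$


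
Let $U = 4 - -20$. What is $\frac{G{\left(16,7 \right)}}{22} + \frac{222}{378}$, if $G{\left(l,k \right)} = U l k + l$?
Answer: $\frac{85583}{693} \approx 123.5$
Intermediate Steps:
$U = 24$ ($U = 4 + 20 = 24$)
$G{\left(l,k \right)} = l + 24 k l$ ($G{\left(l,k \right)} = 24 l k + l = 24 k l + l = l + 24 k l$)
$\frac{G{\left(16,7 \right)}}{22} + \frac{222}{378} = \frac{16 \left(1 + 24 \cdot 7\right)}{22} + \frac{222}{378} = 16 \left(1 + 168\right) \frac{1}{22} + 222 \cdot \frac{1}{378} = 16 \cdot 169 \cdot \frac{1}{22} + \frac{37}{63} = 2704 \cdot \frac{1}{22} + \frac{37}{63} = \frac{1352}{11} + \frac{37}{63} = \frac{85583}{693}$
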